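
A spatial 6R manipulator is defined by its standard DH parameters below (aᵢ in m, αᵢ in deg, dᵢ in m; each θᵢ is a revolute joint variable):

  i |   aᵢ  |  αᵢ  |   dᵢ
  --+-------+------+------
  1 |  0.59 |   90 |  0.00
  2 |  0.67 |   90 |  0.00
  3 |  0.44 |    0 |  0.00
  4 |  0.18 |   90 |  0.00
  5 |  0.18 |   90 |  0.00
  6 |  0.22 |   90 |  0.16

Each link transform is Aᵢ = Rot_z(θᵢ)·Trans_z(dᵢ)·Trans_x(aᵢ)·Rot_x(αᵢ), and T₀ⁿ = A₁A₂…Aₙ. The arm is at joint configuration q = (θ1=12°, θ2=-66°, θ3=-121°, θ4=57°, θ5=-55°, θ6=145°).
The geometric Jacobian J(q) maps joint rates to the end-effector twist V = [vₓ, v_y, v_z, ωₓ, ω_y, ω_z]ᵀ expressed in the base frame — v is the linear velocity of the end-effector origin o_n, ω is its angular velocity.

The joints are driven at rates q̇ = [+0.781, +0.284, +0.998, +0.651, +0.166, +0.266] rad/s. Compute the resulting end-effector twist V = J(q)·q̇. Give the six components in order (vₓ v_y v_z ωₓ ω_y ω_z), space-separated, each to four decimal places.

o_n = [0.6997, 0.6357, -0.2837]
J₁: ẑ×o_n = [-0.6357, 0.6997, 0.0000], ω = ẑ
J2: z=[0.2079, -0.9781, 0.0000] o=[0.5771, 0.1227, 0.0000] → [0.2775, 0.0590, 0.2266, 0.2079, -0.9781, 0.0000]
J3: z=[-0.8936, -0.1899, -0.4067] o=[0.8437, 0.1793, -0.6121] → [0.1233, 0.3520, -0.4352, -0.8936, -0.1899, -0.4067]
J4: z=[-0.8936, -0.1899, -0.4067] o=[0.6751, 0.5291, -0.4051] → [0.0203, 0.0984, -0.0906, -0.8936, -0.1899, -0.4067]
J5: z=[-0.4487, 0.3528, 0.8211] o=[0.6728, 0.6940, -0.4771] → [0.1161, 0.1088, 0.0167, -0.4487, 0.3528, 0.8211]
J6: z=[0.5227, -0.6416, 0.5613] o=[0.8033, 0.8166, -0.4585] → [-0.0106, -0.1495, -0.1610, 0.5227, -0.6416, 0.5613]
V = J·q̇ = [-0.2650, 0.9568, -0.4690, -1.3499, -0.7031, 0.3959]

-0.2650 0.9568 -0.4690 -1.3499 -0.7031 0.3959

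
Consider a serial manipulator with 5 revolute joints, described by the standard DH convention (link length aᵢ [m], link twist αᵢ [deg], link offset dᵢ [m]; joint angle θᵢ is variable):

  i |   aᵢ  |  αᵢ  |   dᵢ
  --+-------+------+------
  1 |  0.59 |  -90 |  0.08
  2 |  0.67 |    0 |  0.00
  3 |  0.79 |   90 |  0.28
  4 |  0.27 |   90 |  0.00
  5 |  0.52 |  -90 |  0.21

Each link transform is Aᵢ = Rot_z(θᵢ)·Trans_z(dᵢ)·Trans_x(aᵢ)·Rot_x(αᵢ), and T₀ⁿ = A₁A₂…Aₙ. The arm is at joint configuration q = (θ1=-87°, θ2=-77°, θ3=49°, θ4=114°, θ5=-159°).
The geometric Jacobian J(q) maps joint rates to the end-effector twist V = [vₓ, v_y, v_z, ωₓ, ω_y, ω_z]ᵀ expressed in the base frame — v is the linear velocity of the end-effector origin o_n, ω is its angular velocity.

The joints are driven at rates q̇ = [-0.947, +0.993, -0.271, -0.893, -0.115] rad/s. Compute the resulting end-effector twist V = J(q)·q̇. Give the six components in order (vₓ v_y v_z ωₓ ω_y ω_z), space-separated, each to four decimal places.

-1.8956 -1.0459 -0.8879 0.6914 -0.2907 -1.7848

o_n = [0.2611, -1.7612, 1.0704]
J₁: ẑ×o_n = [1.7612, 0.2611, -0.0000], ω = ẑ
J2: z=[0.9986, 0.0523, 0.0000] o=[0.0309, -0.5892, 0.0800] → [0.0518, -0.9890, -1.1825, 0.9986, 0.0523, 0.0000]
J3: z=[0.9986, 0.0523, 0.0000] o=[0.0388, -0.7397, 0.7328] → [0.0177, -0.3371, -1.0318, 0.9986, 0.0523, 0.0000]
J4: z=[-0.0246, 0.4688, 0.8829] o=[0.3549, -1.4216, 1.1037] → [0.2842, -0.0836, 0.0523, -0.0246, 0.4688, 0.8829]
J5: z=[0.4484, -0.7842, 0.4289] o=[0.5961, -1.3119, 1.0522] → [0.1784, -0.1519, -0.4642, 0.4484, -0.7842, 0.4289]
V = J·q̇ = [-1.8956, -1.0459, -0.8879, 0.6914, -0.2907, -1.7848]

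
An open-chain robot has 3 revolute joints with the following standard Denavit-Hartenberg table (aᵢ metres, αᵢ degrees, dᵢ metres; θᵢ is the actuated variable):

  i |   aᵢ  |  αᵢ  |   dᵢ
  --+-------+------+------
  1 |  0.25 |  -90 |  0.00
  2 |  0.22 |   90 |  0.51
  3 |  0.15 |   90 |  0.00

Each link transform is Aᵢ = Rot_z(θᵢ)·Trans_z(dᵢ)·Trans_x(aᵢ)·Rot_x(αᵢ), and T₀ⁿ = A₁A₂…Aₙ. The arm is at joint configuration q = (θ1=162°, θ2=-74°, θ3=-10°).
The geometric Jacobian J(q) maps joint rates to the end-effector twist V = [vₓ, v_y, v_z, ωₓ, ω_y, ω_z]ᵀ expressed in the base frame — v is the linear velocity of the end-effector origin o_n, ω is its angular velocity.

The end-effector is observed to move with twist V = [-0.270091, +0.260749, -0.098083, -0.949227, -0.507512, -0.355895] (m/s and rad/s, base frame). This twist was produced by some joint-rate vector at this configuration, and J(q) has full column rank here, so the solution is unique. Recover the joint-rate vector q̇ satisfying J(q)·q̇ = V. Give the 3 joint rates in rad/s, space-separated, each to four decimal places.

o_n = [-0.4837, -0.3517, 0.3535]
J₁: ẑ×o_n = [0.3517, -0.4837, 0.0000], ω = ẑ
J2: z=[-0.3090, -0.9511, 0.0000] o=[-0.2378, 0.0773, 0.0000] → [-0.3362, 0.1092, -0.1014, -0.3090, -0.9511, 0.0000]
J3: z=[0.9142, -0.2970, 0.2756] o=[-0.4530, -0.3890, 0.2115] → [-0.0525, -0.1383, 0.0250, 0.9142, -0.2970, 0.2756]
q̇ = J⁺·V = [-0.1420, 0.7760, -0.7760]

-0.1420 0.7760 -0.7760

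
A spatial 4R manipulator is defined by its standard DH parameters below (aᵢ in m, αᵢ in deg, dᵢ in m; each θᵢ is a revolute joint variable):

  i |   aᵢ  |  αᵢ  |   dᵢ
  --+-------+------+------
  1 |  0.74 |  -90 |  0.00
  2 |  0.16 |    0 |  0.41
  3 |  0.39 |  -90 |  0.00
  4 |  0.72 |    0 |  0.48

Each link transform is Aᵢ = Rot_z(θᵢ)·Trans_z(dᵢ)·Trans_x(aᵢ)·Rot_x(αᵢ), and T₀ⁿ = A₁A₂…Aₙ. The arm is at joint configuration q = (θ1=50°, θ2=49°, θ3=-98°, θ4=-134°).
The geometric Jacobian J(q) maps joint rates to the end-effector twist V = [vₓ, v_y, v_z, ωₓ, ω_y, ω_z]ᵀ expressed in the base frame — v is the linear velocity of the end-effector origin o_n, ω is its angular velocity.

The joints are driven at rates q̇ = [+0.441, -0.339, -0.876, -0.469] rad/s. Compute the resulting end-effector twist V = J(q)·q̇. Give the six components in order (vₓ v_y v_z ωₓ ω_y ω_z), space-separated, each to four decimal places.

-0.2320 0.1372 0.2046 0.7032 -1.0521 0.7487

o_n = [0.0187, 1.4659, -0.5188]
J₁: ẑ×o_n = [-1.4659, 0.0187, 0.0000], ω = ẑ
J2: z=[-0.7660, 0.6428, 0.0000] o=[0.4757, 0.5669, 0.0000] → [-0.3335, -0.3974, -0.3950, -0.7660, 0.6428, 0.0000]
J3: z=[-0.7660, 0.6428, 0.0000] o=[0.2291, 0.9108, -0.1208] → [-0.2559, -0.3049, -0.2900, -0.7660, 0.6428, 0.0000]
J4: z=[0.4851, 0.5781, -0.6561] o=[0.3935, 1.1068, 0.1736] → [-0.1647, 0.5818, 0.3909, 0.4851, 0.5781, -0.6561]
V = J·q̇ = [-0.2320, 0.1372, 0.2046, 0.7032, -1.0521, 0.7487]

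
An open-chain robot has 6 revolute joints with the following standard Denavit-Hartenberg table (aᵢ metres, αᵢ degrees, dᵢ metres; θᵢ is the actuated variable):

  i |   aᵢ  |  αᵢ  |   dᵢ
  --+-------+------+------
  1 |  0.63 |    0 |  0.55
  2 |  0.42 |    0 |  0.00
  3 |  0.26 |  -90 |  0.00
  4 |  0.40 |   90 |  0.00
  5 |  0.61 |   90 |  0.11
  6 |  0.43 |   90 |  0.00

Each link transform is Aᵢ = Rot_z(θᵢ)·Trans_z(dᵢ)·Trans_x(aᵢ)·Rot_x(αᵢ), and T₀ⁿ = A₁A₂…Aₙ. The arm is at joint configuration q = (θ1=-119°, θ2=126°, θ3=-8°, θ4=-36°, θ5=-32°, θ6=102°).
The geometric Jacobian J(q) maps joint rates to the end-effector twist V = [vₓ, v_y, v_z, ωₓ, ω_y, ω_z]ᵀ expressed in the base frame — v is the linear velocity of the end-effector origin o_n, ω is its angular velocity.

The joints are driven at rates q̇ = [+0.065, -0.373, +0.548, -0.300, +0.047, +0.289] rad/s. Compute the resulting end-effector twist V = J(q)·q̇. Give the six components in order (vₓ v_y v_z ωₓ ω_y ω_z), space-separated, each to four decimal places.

o_n = [0.7354, -0.7866, 1.4739]
J₁: ẑ×o_n = [0.7866, 0.7354, -0.0000], ω = ẑ
J2: z=[0.0000, 0.0000, 1.0000] o=[-0.3054, -0.5510, 0.5500] → [0.2356, 1.0409, -0.0000, 0.0000, 0.0000, 1.0000]
J3: z=[0.0000, 0.0000, 1.0000] o=[0.1114, -0.4998, 0.5500] → [0.2868, 0.6240, -0.0000, 0.0000, 0.0000, 1.0000]
J4: z=[0.0175, 0.9998, 0.0000] o=[0.3714, -0.5044, 0.5500] → [0.9237, -0.0161, -0.3689, 0.0175, 0.9998, 0.0000]
J5: z=[-0.5877, 0.0103, 0.8090] o=[0.6950, -0.5100, 0.7851] → [0.2309, 0.4375, 0.1622, -0.5877, 0.0103, 0.8090]
J6: z=[-0.4434, -0.8404, -0.3115] o=[1.0431, -0.8394, 1.1782] → [-0.2321, 0.2270, -0.2820, -0.4434, -0.8404, -0.3115]
V = J·q̇ = [-0.2129, 0.0925, 0.0368, -0.1610, -0.5424, 0.1880]

-0.2129 0.0925 0.0368 -0.1610 -0.5424 0.1880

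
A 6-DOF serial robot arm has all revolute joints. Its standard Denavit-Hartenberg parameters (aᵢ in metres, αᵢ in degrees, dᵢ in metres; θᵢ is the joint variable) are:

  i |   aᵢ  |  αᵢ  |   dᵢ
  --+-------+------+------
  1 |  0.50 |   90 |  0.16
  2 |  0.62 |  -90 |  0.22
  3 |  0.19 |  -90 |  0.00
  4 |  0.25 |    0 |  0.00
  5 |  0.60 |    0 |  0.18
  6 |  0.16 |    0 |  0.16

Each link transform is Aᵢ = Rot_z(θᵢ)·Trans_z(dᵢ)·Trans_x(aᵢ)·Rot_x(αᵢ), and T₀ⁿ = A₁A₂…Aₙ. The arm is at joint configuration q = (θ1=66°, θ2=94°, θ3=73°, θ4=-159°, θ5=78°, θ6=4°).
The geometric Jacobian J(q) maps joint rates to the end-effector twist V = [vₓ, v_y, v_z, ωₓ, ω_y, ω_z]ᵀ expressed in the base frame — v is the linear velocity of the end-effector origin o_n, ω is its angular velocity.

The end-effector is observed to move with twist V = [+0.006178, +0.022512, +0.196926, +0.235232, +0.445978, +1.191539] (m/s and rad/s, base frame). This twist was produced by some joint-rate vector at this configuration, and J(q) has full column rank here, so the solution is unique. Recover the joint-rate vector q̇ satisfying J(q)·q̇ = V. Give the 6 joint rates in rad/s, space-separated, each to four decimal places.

0.8170 -0.0700 -0.5280 0.1430 0.1720 -0.6690

o_n = [-0.1111, -0.3428, 0.4209]
J₁: ẑ×o_n = [0.3428, -0.1111, 0.0000], ω = ẑ
J2: z=[0.9135, -0.4067, 0.0000] o=[0.2034, 0.4568, 0.1600] → [-0.1061, -0.2383, -0.8584, 0.9135, -0.4067, 0.0000]
J3: z=[-0.4057, -0.9113, -0.0698] o=[0.3868, 0.3278, 0.7785] → [0.2791, -0.1104, -0.1816, -0.4057, -0.9113, -0.0698]
J4: z=[-0.2400, 0.1799, -0.9540] o=[0.2192, 0.3981, 0.8339] → [-0.7812, 0.2160, 0.2372, -0.2400, 0.1799, -0.9540]
J5: z=[-0.2400, 0.1799, -0.9540] o=[0.3887, 0.2301, 0.7596] → [-0.6074, 0.3955, 0.2274, -0.2400, 0.1799, -0.9540]
J6: z=[-0.2400, 0.1799, -0.9540] o=[0.0223, -0.2429, 0.5739] → [-0.1229, 0.0905, 0.0480, -0.2400, 0.1799, -0.9540]
q̇ = J⁺·V = [0.8170, -0.0700, -0.5280, 0.1430, 0.1720, -0.6690]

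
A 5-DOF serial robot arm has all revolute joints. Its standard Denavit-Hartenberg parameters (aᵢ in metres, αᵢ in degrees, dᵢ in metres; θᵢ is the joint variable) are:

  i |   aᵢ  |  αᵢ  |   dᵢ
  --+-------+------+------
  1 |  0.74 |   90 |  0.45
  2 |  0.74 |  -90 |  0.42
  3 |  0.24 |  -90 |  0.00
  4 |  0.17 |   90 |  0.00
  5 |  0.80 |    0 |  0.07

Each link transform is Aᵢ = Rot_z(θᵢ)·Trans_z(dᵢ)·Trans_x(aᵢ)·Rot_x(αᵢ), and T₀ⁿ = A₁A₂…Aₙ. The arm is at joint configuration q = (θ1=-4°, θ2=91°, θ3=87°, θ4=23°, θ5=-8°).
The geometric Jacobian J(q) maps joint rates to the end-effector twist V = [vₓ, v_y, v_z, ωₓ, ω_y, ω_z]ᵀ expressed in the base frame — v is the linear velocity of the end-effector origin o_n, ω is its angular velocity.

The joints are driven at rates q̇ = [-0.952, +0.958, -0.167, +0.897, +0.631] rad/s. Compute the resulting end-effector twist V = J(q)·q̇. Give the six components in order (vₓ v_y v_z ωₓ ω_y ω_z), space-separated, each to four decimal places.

o_n = [1.0837, 0.6517, 1.3668]
J₁: ẑ×o_n = [-0.6517, 1.0837, 0.0000], ω = ẑ
J2: z=[-0.0698, -0.9976, 0.0000] o=[0.7382, -0.0516, 0.4500] → [-0.9146, 0.0640, 0.2956, -0.0698, -0.9976, 0.0000]
J3: z=[-0.9974, 0.0697, -0.0175] o=[0.6960, -0.4697, 1.1899] → [0.0319, 0.1697, -1.1455, -0.9974, 0.0697, -0.0175]
J4: z=[0.0210, 0.0510, -0.9985] o=[0.7125, -0.2306, 1.2024] → [0.8893, -0.3741, -0.0004, 0.0210, 0.0510, -0.9985]
J5: z=[-0.8913, 0.4535, 0.0044] o=[0.7895, -0.0793, 1.2118] → [0.0671, 0.1395, -0.7849, -0.8913, 0.4535, 0.0044]
V = J·q̇ = [0.5789, -1.2463, -0.0211, -0.4438, -0.6354, -1.8420]

0.5789 -1.2463 -0.0211 -0.4438 -0.6354 -1.8420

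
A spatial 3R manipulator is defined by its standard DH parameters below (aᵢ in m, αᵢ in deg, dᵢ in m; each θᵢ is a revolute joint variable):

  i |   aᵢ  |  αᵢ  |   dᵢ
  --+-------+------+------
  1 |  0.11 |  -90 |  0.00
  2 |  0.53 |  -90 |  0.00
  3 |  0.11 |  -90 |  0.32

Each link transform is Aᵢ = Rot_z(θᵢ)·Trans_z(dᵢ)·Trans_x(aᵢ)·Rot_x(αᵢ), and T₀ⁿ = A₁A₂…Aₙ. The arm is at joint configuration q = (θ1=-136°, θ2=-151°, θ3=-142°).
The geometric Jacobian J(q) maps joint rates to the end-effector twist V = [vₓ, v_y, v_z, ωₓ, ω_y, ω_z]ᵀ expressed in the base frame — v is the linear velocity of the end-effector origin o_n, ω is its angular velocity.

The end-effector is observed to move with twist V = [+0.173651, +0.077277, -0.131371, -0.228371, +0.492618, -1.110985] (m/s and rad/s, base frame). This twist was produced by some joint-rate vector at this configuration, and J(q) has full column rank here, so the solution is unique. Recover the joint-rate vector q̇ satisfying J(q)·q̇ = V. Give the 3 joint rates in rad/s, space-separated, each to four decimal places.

o_n = [0.1352, 0.0364, 0.4948]
J₁: ẑ×o_n = [-0.0364, 0.1352, 0.0000], ω = ẑ
J2: z=[0.6947, -0.7193, 0.0000] o=[-0.0791, -0.0764, 0.0000] → [-0.3559, -0.3437, 0.2326, 0.6947, -0.7193, 0.0000]
J3: z=[-0.3487, -0.3368, 0.8746] o=[0.2543, 0.2456, 0.2569] → [0.1028, -0.0212, 0.0328, -0.3487, -0.3368, 0.8746]
q̇ = J⁺·V = [-0.7900, -0.5130, -0.3670]

-0.7900 -0.5130 -0.3670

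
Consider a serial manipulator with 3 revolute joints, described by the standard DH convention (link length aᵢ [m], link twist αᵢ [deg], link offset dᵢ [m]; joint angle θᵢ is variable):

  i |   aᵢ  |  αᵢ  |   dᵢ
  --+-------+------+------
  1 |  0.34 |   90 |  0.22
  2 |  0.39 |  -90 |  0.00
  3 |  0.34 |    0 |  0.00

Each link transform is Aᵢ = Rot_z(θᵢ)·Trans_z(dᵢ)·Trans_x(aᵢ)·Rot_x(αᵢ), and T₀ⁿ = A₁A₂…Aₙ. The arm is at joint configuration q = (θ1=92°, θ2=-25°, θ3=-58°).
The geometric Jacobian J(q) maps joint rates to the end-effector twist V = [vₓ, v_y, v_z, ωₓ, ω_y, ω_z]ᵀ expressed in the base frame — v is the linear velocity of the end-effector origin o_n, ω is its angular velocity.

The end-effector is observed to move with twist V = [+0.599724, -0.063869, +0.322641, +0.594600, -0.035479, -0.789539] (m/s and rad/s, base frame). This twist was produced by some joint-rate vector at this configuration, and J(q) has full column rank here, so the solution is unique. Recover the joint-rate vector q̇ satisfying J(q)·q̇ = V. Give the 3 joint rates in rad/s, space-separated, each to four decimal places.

-0.6690 0.5930 -0.1330

o_n = [0.2583, 0.8663, -0.0210]
J₁: ẑ×o_n = [-0.8663, 0.2583, 0.0000], ω = ẑ
J2: z=[0.9994, 0.0349, 0.0000] o=[-0.0119, 0.3398, 0.2200] → [-0.0084, 0.2408, 0.5168, 0.9994, 0.0349, 0.0000]
J3: z=[-0.0147, 0.4224, 0.9063] o=[-0.0242, 0.6930, 0.0552] → [-0.1892, 0.2549, -0.1219, -0.0147, 0.4224, 0.9063]
q̇ = J⁺·V = [-0.6690, 0.5930, -0.1330]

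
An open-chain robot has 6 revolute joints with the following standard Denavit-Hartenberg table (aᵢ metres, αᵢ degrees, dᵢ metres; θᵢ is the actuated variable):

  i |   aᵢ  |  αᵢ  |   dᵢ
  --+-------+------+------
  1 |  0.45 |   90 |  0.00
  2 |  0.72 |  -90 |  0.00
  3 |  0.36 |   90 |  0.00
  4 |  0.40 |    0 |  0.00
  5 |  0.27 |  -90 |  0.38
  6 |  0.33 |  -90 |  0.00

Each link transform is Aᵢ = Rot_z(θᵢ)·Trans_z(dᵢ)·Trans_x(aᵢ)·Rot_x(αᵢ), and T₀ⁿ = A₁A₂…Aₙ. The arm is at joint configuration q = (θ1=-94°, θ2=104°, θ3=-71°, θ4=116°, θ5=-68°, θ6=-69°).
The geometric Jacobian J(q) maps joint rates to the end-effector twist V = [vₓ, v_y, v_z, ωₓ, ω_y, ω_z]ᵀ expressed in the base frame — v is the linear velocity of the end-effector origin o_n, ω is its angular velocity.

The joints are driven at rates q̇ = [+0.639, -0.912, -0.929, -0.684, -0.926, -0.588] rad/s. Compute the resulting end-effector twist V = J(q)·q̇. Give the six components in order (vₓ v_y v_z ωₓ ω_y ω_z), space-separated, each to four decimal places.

o_n = [-0.6266, 0.2750, 0.0510]
J₁: ẑ×o_n = [-0.2750, -0.6266, 0.0000], ω = ẑ
J2: z=[-0.9976, 0.0698, 0.0000] o=[-0.0314, -0.4489, 0.0000] → [0.0036, 0.0508, -0.6806, -0.9976, 0.0698, 0.0000]
J3: z=[0.0677, 0.9679, -0.2419] o=[-0.0192, -0.2751, 0.6986] → [-0.4938, 0.1908, 0.6251, 0.0677, 0.9679, -0.2419]
J4: z=[-0.3407, -0.2055, -0.9174] o=[-0.3568, -0.2231, 0.8123] → [0.6134, -0.0119, -0.2251, -0.3407, -0.2055, -0.9174]
J5: z=[-0.3407, -0.2055, -0.9174] o=[-0.1681, 0.0995, 0.6700] → [0.2881, 0.2098, -0.1540, -0.3407, -0.2055, -0.9174]
J6: z=[0.7422, 0.5403, -0.3966] o=[-0.4534, 0.2418, 0.3299] → [-0.1375, 0.2757, 0.1182, 0.7422, 0.5403, -0.3966]
V = J·q̇ = [-0.3258, -0.9722, 0.2671, 0.9591, -0.9497, 2.5740]

-0.3258 -0.9722 0.2671 0.9591 -0.9497 2.5740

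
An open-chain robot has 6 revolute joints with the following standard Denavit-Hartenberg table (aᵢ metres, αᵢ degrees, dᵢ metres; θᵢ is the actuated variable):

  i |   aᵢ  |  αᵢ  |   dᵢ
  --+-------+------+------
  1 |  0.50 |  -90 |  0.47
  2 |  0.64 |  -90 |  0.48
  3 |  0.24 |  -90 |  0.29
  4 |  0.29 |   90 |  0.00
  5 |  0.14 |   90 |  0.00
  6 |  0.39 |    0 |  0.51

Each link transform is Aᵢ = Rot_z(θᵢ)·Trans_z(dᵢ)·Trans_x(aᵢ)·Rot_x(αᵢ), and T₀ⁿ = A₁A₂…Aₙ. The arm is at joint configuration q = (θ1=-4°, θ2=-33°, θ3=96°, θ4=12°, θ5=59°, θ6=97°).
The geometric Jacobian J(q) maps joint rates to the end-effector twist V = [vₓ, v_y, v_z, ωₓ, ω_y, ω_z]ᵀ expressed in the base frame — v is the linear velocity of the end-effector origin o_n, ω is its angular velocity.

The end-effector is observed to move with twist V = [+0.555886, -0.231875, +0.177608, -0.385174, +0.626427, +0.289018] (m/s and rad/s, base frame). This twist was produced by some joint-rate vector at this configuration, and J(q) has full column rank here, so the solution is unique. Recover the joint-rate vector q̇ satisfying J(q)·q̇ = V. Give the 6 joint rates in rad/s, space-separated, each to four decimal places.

o_n = [1.3256, -0.7058, 0.4309]
J₁: ẑ×o_n = [0.7058, 1.3256, -0.0000], ω = ẑ
J2: z=[0.0698, 0.9976, 0.0000] o=[0.4988, -0.0349, 0.4700] → [-0.0390, 0.0027, -0.8716, 0.0698, 0.9976, 0.0000]
J3: z=[0.5433, -0.0380, -0.8387] o=[1.0677, 0.4065, 0.8186] → [-0.9181, -0.0057, -0.5945, 0.5433, -0.0380, -0.8387]
J4: z=[-0.8248, 0.1625, -0.5417] o=[1.1876, 0.1589, 0.5617] → [-0.4896, -0.1826, 0.6907, -0.8248, 0.1625, -0.5417]
J5: z=[0.4988, -0.2422, -0.8322] o=[1.1104, -0.1185, 0.5961] → [-0.4487, -0.0967, -0.2408, 0.4988, -0.2422, -0.8322]
J6: z=[0.1965, -0.9036, 0.3807] o=[0.9922, -0.1680, 0.5397] → [0.3031, 0.1483, 0.1956, 0.1965, -0.9036, 0.3807]
q̇ = J⁺·V = [-0.1060, 0.1600, -0.9850, -0.1110, 0.3240, -0.5820]

-0.1060 0.1600 -0.9850 -0.1110 0.3240 -0.5820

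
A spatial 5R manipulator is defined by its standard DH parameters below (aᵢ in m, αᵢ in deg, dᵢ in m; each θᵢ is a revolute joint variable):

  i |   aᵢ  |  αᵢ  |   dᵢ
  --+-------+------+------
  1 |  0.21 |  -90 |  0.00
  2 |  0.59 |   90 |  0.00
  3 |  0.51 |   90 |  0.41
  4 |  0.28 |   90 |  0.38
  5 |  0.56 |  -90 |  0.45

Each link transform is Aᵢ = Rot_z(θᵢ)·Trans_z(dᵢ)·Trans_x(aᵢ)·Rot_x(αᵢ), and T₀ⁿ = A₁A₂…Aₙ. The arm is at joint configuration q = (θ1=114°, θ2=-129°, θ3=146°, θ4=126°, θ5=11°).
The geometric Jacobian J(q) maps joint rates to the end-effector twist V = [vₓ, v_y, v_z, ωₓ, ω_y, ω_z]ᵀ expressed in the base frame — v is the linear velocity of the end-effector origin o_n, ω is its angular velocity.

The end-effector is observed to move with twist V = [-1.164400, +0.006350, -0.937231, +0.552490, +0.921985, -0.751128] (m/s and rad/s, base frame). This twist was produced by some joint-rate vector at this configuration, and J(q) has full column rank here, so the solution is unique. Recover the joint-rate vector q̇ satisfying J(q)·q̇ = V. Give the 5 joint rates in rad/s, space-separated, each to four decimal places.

o_n = [-0.0874, -1.3272, -0.4257]
J₁: ẑ×o_n = [1.3272, -0.0874, 0.0000], ω = ẑ
J2: z=[-0.9135, -0.4067, 0.0000] o=[-0.0854, 0.1918, 0.0000] → [0.1732, -0.3889, 1.3869, -0.9135, -0.4067, 0.0000]
J3: z=[0.3161, -0.7100, -0.6293] o=[0.0656, -0.1474, 0.4585] → [-0.1147, 0.3758, -0.4816, 0.3161, -0.7100, -0.6293]
J4: z=[-0.6142, -0.6587, 0.4346] o=[-0.1736, -0.3114, -0.1281] → [0.6375, -0.1454, 0.6807, -0.6142, -0.6587, 0.4346]
J5: z=[-0.3992, -0.2157, -0.8911] o=[-0.2164, -0.7635, 0.0005] → [-0.4104, -0.2851, 0.2528, -0.3992, -0.2157, -0.8911]
q̇ = J⁺·V = [-0.4460, -0.7940, -0.6300, -0.4210, 0.5820]

-0.4460 -0.7940 -0.6300 -0.4210 0.5820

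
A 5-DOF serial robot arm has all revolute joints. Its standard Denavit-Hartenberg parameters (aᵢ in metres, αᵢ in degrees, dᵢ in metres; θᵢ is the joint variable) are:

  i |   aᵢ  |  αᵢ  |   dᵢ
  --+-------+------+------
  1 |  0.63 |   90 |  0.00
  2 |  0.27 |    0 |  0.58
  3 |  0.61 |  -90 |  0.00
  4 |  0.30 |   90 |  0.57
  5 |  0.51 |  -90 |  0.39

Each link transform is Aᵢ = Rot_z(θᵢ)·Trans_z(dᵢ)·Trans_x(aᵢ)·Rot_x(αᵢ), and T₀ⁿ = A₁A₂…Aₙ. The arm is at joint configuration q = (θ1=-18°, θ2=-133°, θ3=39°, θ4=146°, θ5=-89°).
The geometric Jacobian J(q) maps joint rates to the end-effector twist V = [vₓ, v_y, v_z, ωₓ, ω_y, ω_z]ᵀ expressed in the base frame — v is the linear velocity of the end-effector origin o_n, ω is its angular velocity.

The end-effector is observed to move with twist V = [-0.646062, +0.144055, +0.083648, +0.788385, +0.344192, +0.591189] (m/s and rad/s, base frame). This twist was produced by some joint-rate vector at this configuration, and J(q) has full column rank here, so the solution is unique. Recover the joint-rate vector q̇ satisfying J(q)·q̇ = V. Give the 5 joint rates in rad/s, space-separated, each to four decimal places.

o_n = [0.4172, -0.2238, -0.7723]
J₁: ẑ×o_n = [0.2238, 0.4172, -0.0000], ω = ẑ
J2: z=[-0.3090, -0.9511, 0.0000] o=[0.5992, -0.1947, 0.0000] → [0.7345, -0.2386, -0.1641, -0.3090, -0.9511, 0.0000]
J3: z=[-0.3090, -0.9511, 0.0000] o=[0.2448, -0.6894, -0.1975] → [0.5467, -0.1776, 0.0200, -0.3090, -0.9511, 0.0000]
J4: z=[0.9487, -0.3083, -0.0698] o=[0.2043, -0.6762, -0.8060] → [0.0212, -0.0468, 0.4949, 0.9487, -0.3083, -0.0698]
J5: z=[0.2191, 0.8005, -0.5578] o=[0.8135, -0.6978, -0.5976] → [0.1246, 0.2593, 0.4211, 0.2191, 0.8005, -0.5578]
q̇ = J⁺·V = [0.2920, -0.3070, -0.7730, 0.6210, -0.6140]

0.2920 -0.3070 -0.7730 0.6210 -0.6140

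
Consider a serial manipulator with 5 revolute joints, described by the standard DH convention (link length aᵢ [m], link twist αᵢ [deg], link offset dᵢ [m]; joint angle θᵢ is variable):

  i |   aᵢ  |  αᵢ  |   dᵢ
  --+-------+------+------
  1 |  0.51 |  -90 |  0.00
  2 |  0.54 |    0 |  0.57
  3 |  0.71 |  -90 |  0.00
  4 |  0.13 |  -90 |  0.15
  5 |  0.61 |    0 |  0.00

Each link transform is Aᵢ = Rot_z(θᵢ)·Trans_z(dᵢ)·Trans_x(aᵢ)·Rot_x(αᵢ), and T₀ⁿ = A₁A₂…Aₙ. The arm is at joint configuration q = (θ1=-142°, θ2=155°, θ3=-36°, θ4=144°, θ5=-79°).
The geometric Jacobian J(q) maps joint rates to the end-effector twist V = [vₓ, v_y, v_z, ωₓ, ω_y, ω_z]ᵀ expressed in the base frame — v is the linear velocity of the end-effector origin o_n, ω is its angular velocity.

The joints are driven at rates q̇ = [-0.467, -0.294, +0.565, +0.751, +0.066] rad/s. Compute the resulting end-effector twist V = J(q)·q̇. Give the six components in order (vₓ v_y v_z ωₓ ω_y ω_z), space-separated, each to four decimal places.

0.0809 -0.6199 0.2201 0.7025 0.1372 -0.0690

o_n = [0.9567, 0.2079, -0.3118]
J₁: ẑ×o_n = [-0.2079, 0.9567, 0.0000], ω = ẑ
J2: z=[0.6157, -0.7880, 0.0000] o=[-0.4019, -0.3140, 0.0000] → [0.2457, 0.1920, 1.3919, 0.6157, -0.7880, 0.0000]
J3: z=[0.6157, -0.7880, 0.0000] o=[0.3347, -0.4618, -0.2282] → [0.0659, 0.0515, 0.9025, 0.6157, -0.7880, 0.0000]
J4: z=[0.6892, 0.5385, 0.4848] o=[0.6059, -0.2499, -0.8492] → [0.0674, -0.2003, 0.1267, 0.6892, 0.5385, 0.4848]
J5: z=[0.2735, -0.8130, 0.5141] o=[0.6221, -0.1403, -0.6845] → [-0.4820, 0.0701, 0.3673, 0.2735, -0.8130, 0.5141]
V = J·q̇ = [0.0809, -0.6199, 0.2201, 0.7025, 0.1372, -0.0690]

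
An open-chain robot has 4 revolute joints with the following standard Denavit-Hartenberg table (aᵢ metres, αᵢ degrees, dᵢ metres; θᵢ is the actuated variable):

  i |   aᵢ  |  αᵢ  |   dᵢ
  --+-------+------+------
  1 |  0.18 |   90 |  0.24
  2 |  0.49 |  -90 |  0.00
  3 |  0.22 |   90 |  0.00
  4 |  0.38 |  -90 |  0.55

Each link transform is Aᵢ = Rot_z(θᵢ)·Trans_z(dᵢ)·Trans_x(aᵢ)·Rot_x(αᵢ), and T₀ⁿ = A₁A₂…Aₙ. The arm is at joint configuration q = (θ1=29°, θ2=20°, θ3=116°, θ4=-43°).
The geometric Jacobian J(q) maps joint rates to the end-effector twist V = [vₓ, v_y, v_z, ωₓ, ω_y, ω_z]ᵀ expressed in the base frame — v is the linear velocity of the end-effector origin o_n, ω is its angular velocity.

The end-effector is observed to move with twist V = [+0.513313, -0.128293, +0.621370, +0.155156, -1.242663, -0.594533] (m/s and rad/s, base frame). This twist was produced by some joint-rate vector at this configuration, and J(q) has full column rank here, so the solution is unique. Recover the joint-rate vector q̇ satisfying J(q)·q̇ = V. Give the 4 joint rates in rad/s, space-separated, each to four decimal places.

-0.1320 0.8710 -0.2750 -0.6640

o_n = [0.5307, 1.0815, 0.2585]
J₁: ẑ×o_n = [-1.0815, 0.5307, 0.0000], ω = ẑ
J2: z=[0.4848, -0.8746, 0.0000] o=[0.1574, 0.0873, 0.2400] → [-0.0162, -0.0090, 0.8085, 0.4848, -0.8746, 0.0000]
J3: z=[-0.2991, -0.1658, 0.9397] o=[0.5601, 0.3105, 0.4076] → [-0.6998, -0.0723, -0.2355, -0.2991, -0.1658, 0.9397]
J4: z=[0.5262, 0.7929, 0.3074] o=[0.3850, 0.4395, 0.3746] → [-0.2894, 0.1059, 0.2223, 0.5262, 0.7929, 0.3074]
q̇ = J⁺·V = [-0.1320, 0.8710, -0.2750, -0.6640]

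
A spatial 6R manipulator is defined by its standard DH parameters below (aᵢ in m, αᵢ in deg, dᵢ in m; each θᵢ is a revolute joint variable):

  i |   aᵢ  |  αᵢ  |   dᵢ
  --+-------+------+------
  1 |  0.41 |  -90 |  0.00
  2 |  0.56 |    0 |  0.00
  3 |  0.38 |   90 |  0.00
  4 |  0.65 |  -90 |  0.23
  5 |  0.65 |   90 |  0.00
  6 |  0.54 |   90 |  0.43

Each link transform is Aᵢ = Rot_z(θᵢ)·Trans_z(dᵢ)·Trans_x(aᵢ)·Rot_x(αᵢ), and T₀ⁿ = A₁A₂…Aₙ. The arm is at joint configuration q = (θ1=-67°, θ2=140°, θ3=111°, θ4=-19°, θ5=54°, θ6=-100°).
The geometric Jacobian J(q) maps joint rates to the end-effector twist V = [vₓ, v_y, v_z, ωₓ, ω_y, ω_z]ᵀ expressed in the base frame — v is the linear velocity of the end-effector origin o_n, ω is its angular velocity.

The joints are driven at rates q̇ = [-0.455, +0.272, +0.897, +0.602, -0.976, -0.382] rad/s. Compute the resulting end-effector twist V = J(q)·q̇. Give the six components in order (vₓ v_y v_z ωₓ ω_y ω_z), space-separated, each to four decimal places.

0.8627 0.2681 1.0485 0.2574 0.2812 -1.1546

o_n = [-1.0651, 0.1184, 1.0094]
J₁: ẑ×o_n = [-0.1184, -1.0651, 0.0000], ω = ẑ
J2: z=[0.9205, 0.3907, 0.0000] o=[0.1602, -0.3774, 0.0000] → [0.3944, -0.9291, 0.9351, 0.9205, 0.3907, 0.0000]
J3: z=[0.9205, 0.3907, 0.0000] o=[-0.0074, 0.0175, -0.3600] → [0.5350, -1.2605, 0.5061, 0.9205, 0.3907, 0.0000]
J4: z=[-0.3694, 0.8704, -0.3256] o=[-0.0558, 0.1314, -0.0007] → [0.8749, 0.7017, 0.8832, -0.3694, 0.8704, -0.3256]
J5: z=[0.8289, 0.4670, 0.3078] o=[-0.4137, 0.4330, 0.5056] → [0.3321, -0.6181, 0.0434, 0.8289, 0.4670, 0.3078]
J6: z=[-0.5569, 0.6379, 0.5319] o=[-0.3799, 0.0350, 1.0183] → [-0.0501, -0.3694, 0.3907, -0.5569, 0.6379, 0.5319]
V = J·q̇ = [0.8627, 0.2681, 1.0485, 0.2574, 0.2812, -1.1546]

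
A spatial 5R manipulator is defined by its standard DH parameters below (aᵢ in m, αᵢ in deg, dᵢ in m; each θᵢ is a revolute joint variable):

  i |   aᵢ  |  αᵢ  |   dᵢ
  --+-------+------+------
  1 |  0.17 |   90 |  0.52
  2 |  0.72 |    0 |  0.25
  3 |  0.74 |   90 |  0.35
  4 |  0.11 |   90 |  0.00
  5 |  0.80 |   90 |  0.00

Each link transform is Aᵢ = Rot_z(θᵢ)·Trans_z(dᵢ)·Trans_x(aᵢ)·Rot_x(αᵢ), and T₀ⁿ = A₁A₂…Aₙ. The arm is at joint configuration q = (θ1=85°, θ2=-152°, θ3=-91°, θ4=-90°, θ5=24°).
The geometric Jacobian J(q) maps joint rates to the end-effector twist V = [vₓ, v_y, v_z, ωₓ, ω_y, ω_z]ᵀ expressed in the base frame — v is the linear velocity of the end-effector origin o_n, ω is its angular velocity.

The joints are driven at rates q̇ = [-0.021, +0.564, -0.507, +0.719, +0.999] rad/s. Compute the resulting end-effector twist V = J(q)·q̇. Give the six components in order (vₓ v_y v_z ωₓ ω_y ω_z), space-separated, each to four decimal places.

o_n = [-0.2845, -0.4888, 0.9890]
J₁: ẑ×o_n = [0.4888, -0.2845, 0.0000], ω = ẑ
J2: z=[0.9962, -0.0872, 0.0000] o=[0.0148, 0.1694, 0.5200] → [-0.0409, -0.4673, -0.6818, 0.9962, -0.0872, 0.0000]
J3: z=[0.9962, -0.0872, 0.0000] o=[0.2085, -0.4857, 0.1820] → [-0.0703, -0.8040, -0.0460, 0.9962, -0.0872, 0.0000]
J4: z=[0.0777, 0.8876, 0.4540] o=[0.5278, -0.8509, 0.8413] → [-0.0333, -0.3803, 0.7492, 0.0777, 0.8876, 0.4540]
J5: z=[0.0396, 0.4523, -0.8910] o=[0.4183, -0.8413, 0.8413] → [0.3809, 0.6203, 0.3318, 0.0396, 0.4523, -0.8910]
V = J·q̇ = [0.3589, 0.4964, 0.5090, 0.1521, 1.0850, -0.5847]

0.3589 0.4964 0.5090 0.1521 1.0850 -0.5847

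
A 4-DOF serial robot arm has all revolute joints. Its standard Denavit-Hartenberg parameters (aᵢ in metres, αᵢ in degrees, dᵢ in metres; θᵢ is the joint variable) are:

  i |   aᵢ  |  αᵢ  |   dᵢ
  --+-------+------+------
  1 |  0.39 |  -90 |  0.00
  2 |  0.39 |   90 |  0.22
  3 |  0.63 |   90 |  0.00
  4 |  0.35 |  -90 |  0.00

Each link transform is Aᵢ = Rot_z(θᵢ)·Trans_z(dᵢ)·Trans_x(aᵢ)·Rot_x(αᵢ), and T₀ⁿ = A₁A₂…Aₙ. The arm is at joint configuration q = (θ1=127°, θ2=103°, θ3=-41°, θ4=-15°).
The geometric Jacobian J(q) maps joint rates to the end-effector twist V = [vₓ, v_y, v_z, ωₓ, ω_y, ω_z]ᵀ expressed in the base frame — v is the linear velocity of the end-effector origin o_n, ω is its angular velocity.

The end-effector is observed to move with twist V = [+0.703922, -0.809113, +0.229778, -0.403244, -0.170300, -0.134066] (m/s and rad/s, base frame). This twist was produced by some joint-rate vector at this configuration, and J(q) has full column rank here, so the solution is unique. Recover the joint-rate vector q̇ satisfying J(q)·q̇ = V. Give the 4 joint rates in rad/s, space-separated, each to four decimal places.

-0.6050 0.9800 -0.0020 0.7360

o_n = [0.3016, 0.2895, -1.0715]
J₁: ẑ×o_n = [-0.2895, 0.3016, 0.0000], ω = ẑ
J2: z=[-0.7986, -0.6018, 0.0000] o=[-0.2347, 0.3115, 0.0000] → [0.6449, -0.8558, 0.3403, -0.7986, -0.6018, 0.0000]
J3: z=[-0.5864, 0.7782, -0.2250] o=[-0.3576, 0.1090, -0.3800] → [-0.4975, -0.5538, -0.6188, -0.5864, 0.7782, -0.2250]
J4: z=[0.5139, 0.5721, 0.6392] o=[0.0368, 0.2723, -0.8433] → [-0.1415, 0.2866, -0.1427, 0.5139, 0.5721, 0.6392]
q̇ = J⁺·V = [-0.6050, 0.9800, -0.0020, 0.7360]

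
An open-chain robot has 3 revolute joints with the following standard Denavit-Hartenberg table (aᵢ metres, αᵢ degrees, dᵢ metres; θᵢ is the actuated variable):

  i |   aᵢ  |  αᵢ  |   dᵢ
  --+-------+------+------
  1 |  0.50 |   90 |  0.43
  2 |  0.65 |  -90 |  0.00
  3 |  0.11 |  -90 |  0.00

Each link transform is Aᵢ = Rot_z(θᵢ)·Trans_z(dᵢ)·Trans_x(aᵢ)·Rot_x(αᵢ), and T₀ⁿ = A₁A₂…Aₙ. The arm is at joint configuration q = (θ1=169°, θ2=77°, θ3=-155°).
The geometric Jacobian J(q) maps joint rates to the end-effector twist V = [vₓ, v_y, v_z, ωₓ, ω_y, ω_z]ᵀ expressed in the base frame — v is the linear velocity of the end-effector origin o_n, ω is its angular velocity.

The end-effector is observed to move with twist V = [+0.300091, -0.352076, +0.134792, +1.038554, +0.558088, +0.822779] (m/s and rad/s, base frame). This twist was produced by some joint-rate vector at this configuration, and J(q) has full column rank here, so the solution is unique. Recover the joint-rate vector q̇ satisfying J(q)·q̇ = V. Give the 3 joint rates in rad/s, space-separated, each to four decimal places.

0.6120 0.7460 0.9370

o_n = [-0.6035, 0.1647, 0.9662]
J₁: ẑ×o_n = [-0.1647, -0.6035, 0.0000], ω = ẑ
J2: z=[0.1908, 0.9816, 0.0000] o=[-0.4908, 0.0954, 0.4300] → [0.5264, -0.1023, 0.1238, 0.1908, 0.9816, 0.0000]
J3: z=[0.9565, -0.1859, 0.2250] o=[-0.6343, 0.1233, 1.0633] → [0.0088, 0.0999, 0.0453, 0.9565, -0.1859, 0.2250]
q̇ = J⁺·V = [0.6120, 0.7460, 0.9370]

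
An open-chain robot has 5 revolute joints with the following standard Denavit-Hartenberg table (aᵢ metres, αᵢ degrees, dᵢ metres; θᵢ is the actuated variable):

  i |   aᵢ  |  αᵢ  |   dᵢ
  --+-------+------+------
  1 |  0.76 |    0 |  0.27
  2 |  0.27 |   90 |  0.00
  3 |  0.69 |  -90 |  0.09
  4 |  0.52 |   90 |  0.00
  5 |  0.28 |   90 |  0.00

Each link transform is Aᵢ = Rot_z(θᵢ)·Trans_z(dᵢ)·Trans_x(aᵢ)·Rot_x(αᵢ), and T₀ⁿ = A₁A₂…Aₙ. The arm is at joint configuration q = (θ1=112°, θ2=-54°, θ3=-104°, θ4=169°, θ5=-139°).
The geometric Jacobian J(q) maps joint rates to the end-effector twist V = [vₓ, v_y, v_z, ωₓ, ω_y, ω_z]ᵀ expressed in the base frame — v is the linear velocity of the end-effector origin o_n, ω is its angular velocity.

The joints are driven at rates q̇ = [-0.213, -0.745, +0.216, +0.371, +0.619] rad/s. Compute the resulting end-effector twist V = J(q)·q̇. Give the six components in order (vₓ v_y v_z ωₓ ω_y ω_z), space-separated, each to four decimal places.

o_n = [-0.2593, 0.6866, -0.0611]
J₁: ẑ×o_n = [-0.6866, -0.2593, 0.0000], ω = ẑ
J2: z=[0.0000, 0.0000, 1.0000] o=[-0.2847, 0.7047, 0.2700] → [0.0181, 0.0254, -0.0000, 0.0000, 0.0000, 1.0000]
J3: z=[0.8480, -0.5299, 0.0000] o=[-0.1416, 0.9336, 0.2700] → [0.1754, 0.2808, -0.2719, 0.8480, -0.5299, 0.0000]
J4: z=[0.5142, 0.8229, -0.2419] o=[-0.1538, 0.7444, -0.3995] → [0.2645, -0.1485, 0.0571, 0.5142, 0.8229, -0.2419]
J5: z=[-0.8569, 0.4810, -0.1851] o=[-0.1725, 0.9017, 0.0958] → [-0.1153, -0.1183, 0.2261, -0.8569, 0.4810, -0.1851]
V = J·q̇ = [0.1975, -0.0314, 0.1024, -0.1565, 0.4886, -1.1624]

0.1975 -0.0314 0.1024 -0.1565 0.4886 -1.1624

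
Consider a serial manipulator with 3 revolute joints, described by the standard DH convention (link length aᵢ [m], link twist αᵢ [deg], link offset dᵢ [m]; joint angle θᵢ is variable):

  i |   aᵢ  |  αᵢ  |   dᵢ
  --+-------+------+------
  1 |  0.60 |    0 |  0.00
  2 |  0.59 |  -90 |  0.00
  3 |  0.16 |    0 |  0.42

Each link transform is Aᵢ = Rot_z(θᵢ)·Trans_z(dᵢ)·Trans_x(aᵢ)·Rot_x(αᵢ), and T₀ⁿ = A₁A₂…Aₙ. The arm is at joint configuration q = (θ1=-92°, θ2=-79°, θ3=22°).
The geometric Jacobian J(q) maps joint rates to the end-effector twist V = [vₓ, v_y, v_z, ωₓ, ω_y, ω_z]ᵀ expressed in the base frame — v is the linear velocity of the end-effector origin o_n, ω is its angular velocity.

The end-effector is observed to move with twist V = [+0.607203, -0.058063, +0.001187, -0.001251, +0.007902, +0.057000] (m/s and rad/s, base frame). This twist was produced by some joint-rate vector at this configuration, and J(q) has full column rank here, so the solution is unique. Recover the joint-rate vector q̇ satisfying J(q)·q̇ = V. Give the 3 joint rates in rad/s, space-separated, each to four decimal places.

o_n = [-0.6845, -1.1300, -0.0599]
J₁: ẑ×o_n = [1.1300, -0.6845, 0.0000], ω = ẑ
J2: z=[0.0000, 0.0000, 1.0000] o=[-0.0209, -0.5996, 0.0000] → [0.5303, -0.6636, 0.0000, 0.0000, 0.0000, 1.0000]
J3: z=[0.1564, -0.9877, 0.0000] o=[-0.6037, -0.6919, 0.0000] → [0.0592, 0.0094, -0.1483, 0.1564, -0.9877, 0.0000]
q̇ = J⁺·V = [0.9630, -0.9060, -0.0080]

0.9630 -0.9060 -0.0080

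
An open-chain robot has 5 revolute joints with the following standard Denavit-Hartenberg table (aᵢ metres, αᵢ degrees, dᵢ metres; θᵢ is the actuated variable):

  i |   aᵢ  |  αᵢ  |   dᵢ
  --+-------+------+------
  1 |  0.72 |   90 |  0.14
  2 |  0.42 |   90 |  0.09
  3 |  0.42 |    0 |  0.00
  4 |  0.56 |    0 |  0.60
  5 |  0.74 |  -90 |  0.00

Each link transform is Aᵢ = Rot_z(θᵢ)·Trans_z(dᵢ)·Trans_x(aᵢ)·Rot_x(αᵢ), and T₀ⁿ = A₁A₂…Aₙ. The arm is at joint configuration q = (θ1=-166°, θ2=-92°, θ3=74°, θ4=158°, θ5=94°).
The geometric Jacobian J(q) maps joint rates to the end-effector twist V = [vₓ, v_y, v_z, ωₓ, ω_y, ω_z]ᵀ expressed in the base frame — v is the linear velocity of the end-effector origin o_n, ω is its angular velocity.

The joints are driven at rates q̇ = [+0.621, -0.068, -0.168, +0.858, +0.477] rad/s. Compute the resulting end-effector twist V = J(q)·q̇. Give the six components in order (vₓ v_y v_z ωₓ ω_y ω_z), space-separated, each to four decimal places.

o_n = [-0.0021, -0.3730, -0.6431]
J₁: ẑ×o_n = [0.3730, -0.0021, 0.0000], ω = ẑ
J2: z=[-0.2419, 0.9703, 0.0000] o=[-0.6986, -0.1742, 0.1400] → [-0.7598, -0.1894, -0.6277, -0.2419, 0.9703, 0.0000]
J3: z=[0.9697, 0.2418, 0.0349] o=[-0.7062, -0.0833, -0.2797] → [-0.0777, 0.3769, -0.4511, 0.9697, 0.2418, 0.0349]
J4: z=[0.9697, 0.2418, 0.0349] o=[-0.7999, 0.3094, -0.3954] → [-0.0361, 0.2680, -0.8546, 0.9697, 0.2418, 0.0349]
J5: z=[0.9697, 0.2418, 0.0349] o=[-0.1230, 0.0234, -0.0299] → [-0.1344, 0.5988, -0.4136, 0.9697, 0.2418, 0.0349]
V = J·q̇ = [0.2013, 0.4638, -0.8120, 1.1481, 0.2162, 0.6617]

0.2013 0.4638 -0.8120 1.1481 0.2162 0.6617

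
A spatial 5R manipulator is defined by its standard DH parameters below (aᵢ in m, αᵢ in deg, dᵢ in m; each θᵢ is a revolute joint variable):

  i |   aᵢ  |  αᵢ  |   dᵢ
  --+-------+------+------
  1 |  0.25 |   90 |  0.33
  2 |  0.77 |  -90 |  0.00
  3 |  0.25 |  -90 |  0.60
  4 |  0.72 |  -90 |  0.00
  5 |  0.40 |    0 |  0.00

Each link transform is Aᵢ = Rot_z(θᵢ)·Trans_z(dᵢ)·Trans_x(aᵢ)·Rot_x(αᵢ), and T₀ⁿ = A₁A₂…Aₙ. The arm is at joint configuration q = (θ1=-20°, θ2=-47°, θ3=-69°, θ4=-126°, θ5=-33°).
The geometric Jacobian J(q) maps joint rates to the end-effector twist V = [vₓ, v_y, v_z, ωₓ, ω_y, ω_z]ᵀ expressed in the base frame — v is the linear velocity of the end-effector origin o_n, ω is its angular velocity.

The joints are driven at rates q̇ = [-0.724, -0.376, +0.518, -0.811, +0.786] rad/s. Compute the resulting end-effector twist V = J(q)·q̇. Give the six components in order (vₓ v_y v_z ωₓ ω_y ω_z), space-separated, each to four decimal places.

-0.5434 -0.5294 -0.3155 0.1605 -0.5993 0.3314

o_n = [1.9178, -0.2470, 0.7067]
J₁: ẑ×o_n = [0.2470, 1.9178, -0.0000], ω = ẑ
J2: z=[-0.3420, -0.9397, 0.0000] o=[0.2349, -0.0855, 0.3300] → [-0.3540, 0.1289, 1.6366, -0.3420, -0.9397, 0.0000]
J3: z=[0.6872, -0.2501, 0.6820] o=[0.7284, -0.2651, -0.2331] → [-0.2475, 0.1653, 0.3100, 0.6872, -0.2501, 0.6820]
J4: z=[0.7209, 0.1190, -0.6828] o=[1.1183, -0.6554, 0.1105] → [0.3498, -0.9757, 0.1993, 0.7209, 0.1190, -0.6828]
J5: z=[0.3314, -0.9244, 0.1888] o=[1.5566, -0.3945, 0.6187] → [-0.1092, 0.0390, 0.3828, 0.3314, -0.9244, 0.1888]
V = J·q̇ = [-0.5434, -0.5294, -0.3155, 0.1605, -0.5993, 0.3314]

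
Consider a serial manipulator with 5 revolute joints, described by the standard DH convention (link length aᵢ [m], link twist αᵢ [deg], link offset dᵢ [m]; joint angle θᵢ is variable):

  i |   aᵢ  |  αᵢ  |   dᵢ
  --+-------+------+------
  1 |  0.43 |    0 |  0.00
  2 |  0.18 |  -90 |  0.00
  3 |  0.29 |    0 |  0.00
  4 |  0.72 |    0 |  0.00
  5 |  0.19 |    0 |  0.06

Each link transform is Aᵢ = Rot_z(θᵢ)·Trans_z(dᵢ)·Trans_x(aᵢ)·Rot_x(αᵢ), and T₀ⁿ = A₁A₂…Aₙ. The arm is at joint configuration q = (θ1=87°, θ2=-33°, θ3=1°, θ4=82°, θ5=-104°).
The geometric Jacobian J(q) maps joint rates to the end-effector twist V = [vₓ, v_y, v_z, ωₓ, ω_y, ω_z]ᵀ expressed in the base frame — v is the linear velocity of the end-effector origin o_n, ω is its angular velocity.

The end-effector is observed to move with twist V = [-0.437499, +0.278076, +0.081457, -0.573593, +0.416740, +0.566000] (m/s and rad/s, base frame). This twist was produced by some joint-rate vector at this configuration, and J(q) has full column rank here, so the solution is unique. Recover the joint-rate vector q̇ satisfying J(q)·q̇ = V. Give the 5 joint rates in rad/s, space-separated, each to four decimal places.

0.2810 0.2850 -0.7080 0.6860 0.7310

o_n = [0.4060, 1.0594, -0.6516]
J₁: ẑ×o_n = [-1.0594, 0.4060, 0.0000], ω = ẑ
J2: z=[0.0000, 0.0000, 1.0000] o=[0.0225, 0.4294, 0.0000] → [-0.6300, 0.3835, 0.0000, 0.0000, 0.0000, 1.0000]
J3: z=[-0.8090, 0.5878, 0.0000] o=[0.1283, 0.5750, 0.0000] → [-0.3830, -0.5272, -0.5551, -0.8090, 0.5878, 0.0000]
J4: z=[-0.8090, 0.5878, 0.0000] o=[0.2987, 0.8096, -0.0051] → [-0.3800, -0.5231, -0.2651, -0.8090, 0.5878, 0.0000]
J5: z=[-0.8090, 0.5878, 0.0000] o=[0.3503, 0.8806, -0.7197] → [0.0400, 0.0551, -0.1774, -0.8090, 0.5878, 0.0000]
q̇ = J⁺·V = [0.2810, 0.2850, -0.7080, 0.6860, 0.7310]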